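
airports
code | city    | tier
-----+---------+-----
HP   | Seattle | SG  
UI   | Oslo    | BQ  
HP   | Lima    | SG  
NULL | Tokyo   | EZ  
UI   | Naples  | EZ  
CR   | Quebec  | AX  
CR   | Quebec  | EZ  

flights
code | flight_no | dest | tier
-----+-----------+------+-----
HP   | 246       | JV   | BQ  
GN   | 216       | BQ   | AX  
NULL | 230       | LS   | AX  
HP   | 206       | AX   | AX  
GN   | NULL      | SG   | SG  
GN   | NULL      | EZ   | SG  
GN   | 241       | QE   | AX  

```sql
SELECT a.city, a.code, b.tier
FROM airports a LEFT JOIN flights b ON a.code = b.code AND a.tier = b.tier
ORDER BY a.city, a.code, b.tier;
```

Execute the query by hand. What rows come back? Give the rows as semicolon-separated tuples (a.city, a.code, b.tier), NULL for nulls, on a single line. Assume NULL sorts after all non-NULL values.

(Lima, HP, NULL); (Naples, UI, NULL); (Oslo, UI, NULL); (Quebec, CR, NULL); (Quebec, CR, NULL); (Seattle, HP, NULL); (Tokyo, NULL, NULL)

LEFT JOIN keeps every row from `airports`; unmatched rows get NULL for `flights`'s columns.
Matching on a.code = b.code AND a.tier = b.tier. A NULL in a compared column never satisfies the condition.
- a (code=HP, tier=SG) has no partner → padded with NULL.
- a (code=UI, tier=BQ) has no partner → padded with NULL.
- a (code=HP, tier=SG) has no partner → padded with NULL.
- a (code=NULL, tier=EZ) has no partner → padded with NULL.
- a (code=UI, tier=EZ) has no partner → padded with NULL.
- a (code=CR, tier=AX) has no partner → padded with NULL.
- a (code=CR, tier=EZ) has no partner → padded with NULL.
After projecting and ordering:
a.city | a.code | b.tier
Lima | HP | NULL
Naples | UI | NULL
Oslo | UI | NULL
Quebec | CR | NULL
Quebec | CR | NULL
Seattle | HP | NULL
Tokyo | NULL | NULL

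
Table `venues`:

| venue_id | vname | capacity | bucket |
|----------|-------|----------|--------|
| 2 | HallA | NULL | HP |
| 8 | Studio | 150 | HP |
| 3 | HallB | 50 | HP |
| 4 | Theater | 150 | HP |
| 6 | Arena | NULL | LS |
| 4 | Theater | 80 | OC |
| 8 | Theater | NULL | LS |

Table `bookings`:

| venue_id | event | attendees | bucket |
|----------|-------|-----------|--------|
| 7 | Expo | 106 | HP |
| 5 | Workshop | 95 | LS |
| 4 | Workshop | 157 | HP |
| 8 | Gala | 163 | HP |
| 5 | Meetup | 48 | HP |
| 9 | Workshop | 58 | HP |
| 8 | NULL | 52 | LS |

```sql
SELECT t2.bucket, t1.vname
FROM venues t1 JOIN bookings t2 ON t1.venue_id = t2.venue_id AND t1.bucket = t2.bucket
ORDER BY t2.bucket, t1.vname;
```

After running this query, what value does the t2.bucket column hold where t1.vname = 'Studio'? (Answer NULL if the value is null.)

HP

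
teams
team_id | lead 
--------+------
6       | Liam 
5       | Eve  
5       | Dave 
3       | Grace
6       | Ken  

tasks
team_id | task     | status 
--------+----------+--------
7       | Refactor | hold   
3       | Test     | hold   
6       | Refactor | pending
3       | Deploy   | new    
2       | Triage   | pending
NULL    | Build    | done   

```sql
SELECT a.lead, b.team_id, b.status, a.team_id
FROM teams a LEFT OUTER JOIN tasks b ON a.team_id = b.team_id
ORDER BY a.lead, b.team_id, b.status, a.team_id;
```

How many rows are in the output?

LEFT JOIN keeps every row from `teams`; unmatched rows get NULL for `tasks`'s columns.
Matching on a.team_id = b.team_id. A NULL in a compared column never satisfies the condition.
- a[0] team_id=6 → 1 match(es) in b → 1 row(s).
- a[1] team_id=5 → no match; kept with NULLs on the b side.
- a[2] team_id=5 → no match; kept with NULLs on the b side.
- a[3] team_id=3 → 2 match(es) in b → 2 row(s).
- a[4] team_id=6 → 1 match(es) in b → 1 row(s).
Total: 4 matched + 2 padded = 6 rows.

6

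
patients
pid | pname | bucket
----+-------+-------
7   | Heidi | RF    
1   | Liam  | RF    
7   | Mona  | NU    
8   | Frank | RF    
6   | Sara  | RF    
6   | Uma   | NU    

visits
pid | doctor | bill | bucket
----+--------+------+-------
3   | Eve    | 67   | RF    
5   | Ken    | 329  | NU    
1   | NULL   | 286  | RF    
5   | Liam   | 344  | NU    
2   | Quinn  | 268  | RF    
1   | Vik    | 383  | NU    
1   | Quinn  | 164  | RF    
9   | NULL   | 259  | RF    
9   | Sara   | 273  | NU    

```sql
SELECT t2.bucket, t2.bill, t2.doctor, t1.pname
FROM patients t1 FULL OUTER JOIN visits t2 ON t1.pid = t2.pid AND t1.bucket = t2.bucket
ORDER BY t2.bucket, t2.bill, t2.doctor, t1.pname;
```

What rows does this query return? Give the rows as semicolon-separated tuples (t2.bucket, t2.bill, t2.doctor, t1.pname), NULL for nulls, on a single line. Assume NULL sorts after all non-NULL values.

FULL OUTER JOIN keeps every row from both sides; unmatched rows get NULL for the other side's columns.
Matching on t1.pid = t2.pid AND t1.bucket = t2.bucket.
Matched pairs: 2; unmatched t1 rows kept: 5; unmatched t2 rows kept: 7.

(NU, 273, Sara, NULL); (NU, 329, Ken, NULL); (NU, 344, Liam, NULL); (NU, 383, Vik, NULL); (RF, 67, Eve, NULL); (RF, 164, Quinn, Liam); (RF, 259, NULL, NULL); (RF, 268, Quinn, NULL); (RF, 286, NULL, Liam); (NULL, NULL, NULL, Frank); (NULL, NULL, NULL, Heidi); (NULL, NULL, NULL, Mona); (NULL, NULL, NULL, Sara); (NULL, NULL, NULL, Uma)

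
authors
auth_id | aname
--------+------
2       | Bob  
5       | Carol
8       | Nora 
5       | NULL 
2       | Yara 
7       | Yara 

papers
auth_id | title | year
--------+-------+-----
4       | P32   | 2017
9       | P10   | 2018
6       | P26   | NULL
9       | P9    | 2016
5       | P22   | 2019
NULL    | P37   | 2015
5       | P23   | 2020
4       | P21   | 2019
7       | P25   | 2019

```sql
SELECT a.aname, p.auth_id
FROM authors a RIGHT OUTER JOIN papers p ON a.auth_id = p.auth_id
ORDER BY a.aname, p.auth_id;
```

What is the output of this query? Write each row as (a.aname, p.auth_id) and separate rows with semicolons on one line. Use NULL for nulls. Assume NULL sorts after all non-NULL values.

RIGHT JOIN keeps every row from `papers`; unmatched rows get NULL for `authors`'s columns.
Matching on a.auth_id = p.auth_id. A NULL in a compared column never satisfies the condition.
- a (auth_id=2) has no partner in p.
- a (auth_id=5) pairs with 2 row(s) of p.
- a (auth_id=8) has no partner in p.
- a (auth_id=5) pairs with 2 row(s) of p.
- a (auth_id=2) has no partner in p.
- a (auth_id=7) pairs with 1 row(s) of p.
- 6 row(s) from p found no a partner → padded with NULL.

(Carol, 5); (Carol, 5); (Yara, 7); (NULL, 4); (NULL, 4); (NULL, 5); (NULL, 5); (NULL, 6); (NULL, 9); (NULL, 9); (NULL, NULL)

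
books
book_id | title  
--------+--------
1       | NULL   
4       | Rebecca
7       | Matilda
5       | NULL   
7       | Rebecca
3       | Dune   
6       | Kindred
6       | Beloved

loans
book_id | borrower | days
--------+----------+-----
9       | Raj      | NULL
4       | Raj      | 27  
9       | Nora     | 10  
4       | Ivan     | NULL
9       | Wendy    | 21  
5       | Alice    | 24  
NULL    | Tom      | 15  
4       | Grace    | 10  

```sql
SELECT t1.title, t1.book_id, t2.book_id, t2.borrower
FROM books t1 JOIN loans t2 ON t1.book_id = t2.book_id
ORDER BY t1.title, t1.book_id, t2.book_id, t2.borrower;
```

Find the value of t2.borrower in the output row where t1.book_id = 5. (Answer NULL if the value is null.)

Alice

INNER JOIN keeps only pairs where the ON condition holds.
Matching on t1.book_id = t2.book_id. A NULL in a compared column never satisfies the condition.
- book_id=1: no matching t2 row, dropped.
- book_id=4: 3 matching t2 row(s), so 3 row(s) emitted.
- book_id=7: no matching t2 row, dropped.
- book_id=5: 1 matching t2 row(s), so 1 row(s) emitted.
- book_id=7: no matching t2 row, dropped.
- book_id=3: no matching t2 row, dropped.
- book_id=6: no matching t2 row, dropped.
- book_id=6: no matching t2 row, dropped.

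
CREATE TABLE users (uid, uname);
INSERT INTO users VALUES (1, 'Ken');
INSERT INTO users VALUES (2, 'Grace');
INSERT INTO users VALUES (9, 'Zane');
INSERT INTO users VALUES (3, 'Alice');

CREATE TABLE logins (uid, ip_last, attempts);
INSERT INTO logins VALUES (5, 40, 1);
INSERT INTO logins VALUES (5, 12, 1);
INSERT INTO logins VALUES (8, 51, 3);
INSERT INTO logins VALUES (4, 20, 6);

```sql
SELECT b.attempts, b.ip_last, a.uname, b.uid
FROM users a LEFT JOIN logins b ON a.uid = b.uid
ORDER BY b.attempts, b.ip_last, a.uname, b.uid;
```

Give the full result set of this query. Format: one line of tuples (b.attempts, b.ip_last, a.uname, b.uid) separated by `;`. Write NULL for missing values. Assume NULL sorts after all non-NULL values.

LEFT JOIN keeps every row from `users`; unmatched rows get NULL for `logins`'s columns.
Matching on a.uid = b.uid.
- uid=1: no b row matches, row kept with b columns NULL.
- uid=2: no b row matches, row kept with b columns NULL.
- uid=9: no b row matches, row kept with b columns NULL.
- uid=3: no b row matches, row kept with b columns NULL.
After projecting and ordering:
b.attempts | b.ip_last | a.uname | b.uid
NULL | NULL | Alice | NULL
NULL | NULL | Grace | NULL
NULL | NULL | Ken | NULL
NULL | NULL | Zane | NULL

(NULL, NULL, Alice, NULL); (NULL, NULL, Grace, NULL); (NULL, NULL, Ken, NULL); (NULL, NULL, Zane, NULL)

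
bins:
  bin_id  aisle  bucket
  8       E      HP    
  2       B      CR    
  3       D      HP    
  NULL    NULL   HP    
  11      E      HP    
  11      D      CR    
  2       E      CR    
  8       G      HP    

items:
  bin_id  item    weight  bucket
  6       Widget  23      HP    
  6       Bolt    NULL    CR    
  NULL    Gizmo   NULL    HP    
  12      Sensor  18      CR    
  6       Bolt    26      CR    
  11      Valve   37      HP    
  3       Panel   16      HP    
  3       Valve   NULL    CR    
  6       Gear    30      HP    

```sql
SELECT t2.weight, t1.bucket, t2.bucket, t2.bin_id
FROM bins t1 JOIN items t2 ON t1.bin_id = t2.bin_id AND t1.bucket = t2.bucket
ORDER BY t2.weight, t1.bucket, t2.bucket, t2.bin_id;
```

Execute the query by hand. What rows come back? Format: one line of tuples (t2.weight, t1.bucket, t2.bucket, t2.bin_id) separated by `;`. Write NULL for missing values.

(16, HP, HP, 3); (37, HP, HP, 11)

INNER JOIN keeps only pairs where the ON condition holds.
Matching on t1.bin_id = t2.bin_id AND t1.bucket = t2.bucket. A NULL in a compared column never satisfies the condition.
Matched pairs: 2.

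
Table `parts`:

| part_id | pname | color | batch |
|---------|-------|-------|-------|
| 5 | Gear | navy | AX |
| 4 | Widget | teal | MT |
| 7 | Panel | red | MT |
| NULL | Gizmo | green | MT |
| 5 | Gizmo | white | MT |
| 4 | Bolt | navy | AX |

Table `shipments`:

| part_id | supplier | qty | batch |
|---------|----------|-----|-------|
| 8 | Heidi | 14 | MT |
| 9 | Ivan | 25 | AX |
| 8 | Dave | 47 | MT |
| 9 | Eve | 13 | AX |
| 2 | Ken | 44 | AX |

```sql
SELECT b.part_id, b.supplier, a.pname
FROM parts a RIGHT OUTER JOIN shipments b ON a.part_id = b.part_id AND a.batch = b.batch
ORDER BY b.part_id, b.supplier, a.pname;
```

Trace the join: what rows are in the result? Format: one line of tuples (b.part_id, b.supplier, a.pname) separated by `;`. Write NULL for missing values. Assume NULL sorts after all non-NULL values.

(2, Ken, NULL); (8, Dave, NULL); (8, Heidi, NULL); (9, Eve, NULL); (9, Ivan, NULL)

RIGHT JOIN keeps every row from `shipments`; unmatched rows get NULL for `parts`'s columns.
Matching on a.part_id = b.part_id AND a.batch = b.batch. A NULL in a compared column never satisfies the condition.
Matched pairs: 0; unmatched b rows kept: 5.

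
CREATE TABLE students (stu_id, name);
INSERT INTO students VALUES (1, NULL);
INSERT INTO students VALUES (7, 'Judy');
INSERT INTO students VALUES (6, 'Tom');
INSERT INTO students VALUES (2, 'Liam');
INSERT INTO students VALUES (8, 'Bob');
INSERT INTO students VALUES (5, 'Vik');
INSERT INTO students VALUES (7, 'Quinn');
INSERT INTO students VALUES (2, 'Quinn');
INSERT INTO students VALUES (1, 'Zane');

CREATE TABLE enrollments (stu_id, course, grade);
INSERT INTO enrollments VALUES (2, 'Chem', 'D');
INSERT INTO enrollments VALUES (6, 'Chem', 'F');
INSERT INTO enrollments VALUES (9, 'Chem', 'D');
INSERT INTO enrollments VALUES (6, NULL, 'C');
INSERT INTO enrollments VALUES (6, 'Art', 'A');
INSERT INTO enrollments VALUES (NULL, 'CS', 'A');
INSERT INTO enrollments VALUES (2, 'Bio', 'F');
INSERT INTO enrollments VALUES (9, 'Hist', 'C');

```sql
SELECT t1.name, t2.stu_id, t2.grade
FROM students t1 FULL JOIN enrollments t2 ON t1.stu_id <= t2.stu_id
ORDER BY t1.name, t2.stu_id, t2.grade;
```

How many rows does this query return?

FULL OUTER JOIN keeps every row from both sides; unmatched rows get NULL for the other side's columns.
Matching on t1.stu_id <= t2.stu_id. A NULL in a compared column never satisfies the condition.
- t1 row (stu_id=1): matches 7 t2 row(s) → 7 output row(s).
- t1 row (stu_id=7): matches 2 t2 row(s) → 2 output row(s).
- t1 row (stu_id=6): matches 5 t2 row(s) → 5 output row(s).
- t1 row (stu_id=2): matches 7 t2 row(s) → 7 output row(s).
- t1 row (stu_id=8): matches 2 t2 row(s) → 2 output row(s).
- t1 row (stu_id=5): matches 5 t2 row(s) → 5 output row(s).
- t1 row (stu_id=7): matches 2 t2 row(s) → 2 output row(s).
- t1 row (stu_id=2): matches 7 t2 row(s) → 7 output row(s).
- t1 row (stu_id=1): matches 7 t2 row(s) → 7 output row(s).
- plus 1 unmatched t2 row(s), each kept with NULL t1 columns.
Total: 44 matched + 1 padded = 45 rows.

45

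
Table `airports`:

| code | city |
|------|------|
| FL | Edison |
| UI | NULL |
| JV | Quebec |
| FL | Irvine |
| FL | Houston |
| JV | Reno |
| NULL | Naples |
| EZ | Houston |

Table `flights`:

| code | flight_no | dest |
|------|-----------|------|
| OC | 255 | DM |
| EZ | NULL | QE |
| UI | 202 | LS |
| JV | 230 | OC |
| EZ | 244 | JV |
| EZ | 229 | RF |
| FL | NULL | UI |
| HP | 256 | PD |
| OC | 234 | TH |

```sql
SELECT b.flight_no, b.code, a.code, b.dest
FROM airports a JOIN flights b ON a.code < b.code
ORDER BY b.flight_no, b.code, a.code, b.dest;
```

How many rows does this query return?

27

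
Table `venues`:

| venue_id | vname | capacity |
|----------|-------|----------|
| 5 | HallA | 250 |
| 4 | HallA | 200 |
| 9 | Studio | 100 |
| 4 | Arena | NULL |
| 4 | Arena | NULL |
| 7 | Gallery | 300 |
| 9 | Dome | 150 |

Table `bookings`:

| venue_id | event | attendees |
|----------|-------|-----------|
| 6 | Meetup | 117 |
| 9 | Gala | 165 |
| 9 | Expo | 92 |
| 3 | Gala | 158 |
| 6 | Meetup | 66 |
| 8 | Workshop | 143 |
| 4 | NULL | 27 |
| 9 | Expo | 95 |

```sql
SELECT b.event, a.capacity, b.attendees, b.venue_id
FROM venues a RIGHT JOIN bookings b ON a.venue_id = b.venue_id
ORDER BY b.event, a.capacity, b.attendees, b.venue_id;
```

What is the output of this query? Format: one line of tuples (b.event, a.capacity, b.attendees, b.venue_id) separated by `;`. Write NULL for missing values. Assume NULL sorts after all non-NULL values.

(Expo, 100, 92, 9); (Expo, 100, 95, 9); (Expo, 150, 92, 9); (Expo, 150, 95, 9); (Gala, 100, 165, 9); (Gala, 150, 165, 9); (Gala, NULL, 158, 3); (Meetup, NULL, 66, 6); (Meetup, NULL, 117, 6); (Workshop, NULL, 143, 8); (NULL, 200, 27, 4); (NULL, NULL, 27, 4); (NULL, NULL, 27, 4)

RIGHT JOIN keeps every row from `bookings`; unmatched rows get NULL for `venues`'s columns.
Matching on a.venue_id = b.venue_id.
- a row (venue_id=5): no match.
- a row (venue_id=4): matches 1 b row(s) → 1 output row(s).
- a row (venue_id=9): matches 3 b row(s) → 3 output row(s).
- a row (venue_id=4): matches 1 b row(s) → 1 output row(s).
- a row (venue_id=4): matches 1 b row(s) → 1 output row(s).
- a row (venue_id=7): no match.
- a row (venue_id=9): matches 3 b row(s) → 3 output row(s).
- plus 4 unmatched b row(s), each kept with NULL a columns.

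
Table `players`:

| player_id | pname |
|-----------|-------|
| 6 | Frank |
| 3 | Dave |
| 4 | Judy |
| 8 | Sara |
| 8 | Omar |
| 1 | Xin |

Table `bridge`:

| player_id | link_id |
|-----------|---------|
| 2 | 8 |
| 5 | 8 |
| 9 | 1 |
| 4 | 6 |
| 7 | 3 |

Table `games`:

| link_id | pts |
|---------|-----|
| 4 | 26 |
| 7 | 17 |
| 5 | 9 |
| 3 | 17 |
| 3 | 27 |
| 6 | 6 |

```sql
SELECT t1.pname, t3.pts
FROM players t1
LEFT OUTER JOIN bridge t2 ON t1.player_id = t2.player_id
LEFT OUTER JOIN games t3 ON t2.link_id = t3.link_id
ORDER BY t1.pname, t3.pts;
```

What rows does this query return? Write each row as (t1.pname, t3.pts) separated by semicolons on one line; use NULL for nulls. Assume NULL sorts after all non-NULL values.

(Dave, NULL); (Frank, NULL); (Judy, 6); (Omar, NULL); (Sara, NULL); (Xin, NULL)

Joins associate left-to-right: players LEFT JOIN bridge on player_id gives 6 intermediate row(s).
Then LEFT JOIN `games t3` on link_id: each of those 6 rows is kept; rows whose t2.link_id has no match in t3 get NULL for t3's columns.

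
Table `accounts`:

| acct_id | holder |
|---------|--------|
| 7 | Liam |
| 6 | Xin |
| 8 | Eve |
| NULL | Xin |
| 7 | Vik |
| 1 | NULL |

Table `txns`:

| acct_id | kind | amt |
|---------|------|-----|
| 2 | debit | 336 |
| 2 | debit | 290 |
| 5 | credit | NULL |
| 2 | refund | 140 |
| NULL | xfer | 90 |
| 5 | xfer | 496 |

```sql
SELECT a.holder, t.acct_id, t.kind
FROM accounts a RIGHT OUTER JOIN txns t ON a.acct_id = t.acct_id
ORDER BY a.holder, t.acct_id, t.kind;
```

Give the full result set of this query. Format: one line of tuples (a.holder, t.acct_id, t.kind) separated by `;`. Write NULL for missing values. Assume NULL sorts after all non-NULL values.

(NULL, 2, debit); (NULL, 2, debit); (NULL, 2, refund); (NULL, 5, credit); (NULL, 5, xfer); (NULL, NULL, xfer)

RIGHT JOIN keeps every row from `txns`; unmatched rows get NULL for `accounts`'s columns.
Matching on a.acct_id = t.acct_id. A NULL in a compared column never satisfies the condition.
- a row (acct_id=7): no match.
- a row (acct_id=6): no match.
- a row (acct_id=8): no match.
- a row (acct_id=NULL): no match.
- a row (acct_id=7): no match.
- a row (acct_id=1): no match.
- 6 t row(s) had no a match → kept, a columns NULL.
After projecting and ordering:
a.holder | t.acct_id | t.kind
NULL | 2 | debit
NULL | 2 | debit
NULL | 2 | refund
NULL | 5 | credit
NULL | 5 | xfer
NULL | NULL | xfer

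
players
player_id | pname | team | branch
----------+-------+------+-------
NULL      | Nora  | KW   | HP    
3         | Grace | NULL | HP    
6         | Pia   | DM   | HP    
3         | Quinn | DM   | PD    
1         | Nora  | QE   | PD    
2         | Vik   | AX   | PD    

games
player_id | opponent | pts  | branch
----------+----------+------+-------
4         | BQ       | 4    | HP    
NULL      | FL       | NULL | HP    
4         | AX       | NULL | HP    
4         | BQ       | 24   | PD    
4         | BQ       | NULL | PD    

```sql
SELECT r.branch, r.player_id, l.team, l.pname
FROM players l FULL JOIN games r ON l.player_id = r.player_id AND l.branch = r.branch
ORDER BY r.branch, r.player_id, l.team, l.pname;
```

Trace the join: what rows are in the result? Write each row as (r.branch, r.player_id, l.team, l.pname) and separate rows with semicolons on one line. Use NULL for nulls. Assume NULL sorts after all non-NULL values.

(HP, 4, NULL, NULL); (HP, 4, NULL, NULL); (HP, NULL, NULL, NULL); (PD, 4, NULL, NULL); (PD, 4, NULL, NULL); (NULL, NULL, AX, Vik); (NULL, NULL, DM, Pia); (NULL, NULL, DM, Quinn); (NULL, NULL, KW, Nora); (NULL, NULL, QE, Nora); (NULL, NULL, NULL, Grace)

FULL OUTER JOIN keeps every row from both sides; unmatched rows get NULL for the other side's columns.
Matching on l.player_id = r.player_id AND l.branch = r.branch. A NULL in a compared column never satisfies the condition.
Matched pairs: 0; unmatched l rows kept: 6; unmatched r rows kept: 5.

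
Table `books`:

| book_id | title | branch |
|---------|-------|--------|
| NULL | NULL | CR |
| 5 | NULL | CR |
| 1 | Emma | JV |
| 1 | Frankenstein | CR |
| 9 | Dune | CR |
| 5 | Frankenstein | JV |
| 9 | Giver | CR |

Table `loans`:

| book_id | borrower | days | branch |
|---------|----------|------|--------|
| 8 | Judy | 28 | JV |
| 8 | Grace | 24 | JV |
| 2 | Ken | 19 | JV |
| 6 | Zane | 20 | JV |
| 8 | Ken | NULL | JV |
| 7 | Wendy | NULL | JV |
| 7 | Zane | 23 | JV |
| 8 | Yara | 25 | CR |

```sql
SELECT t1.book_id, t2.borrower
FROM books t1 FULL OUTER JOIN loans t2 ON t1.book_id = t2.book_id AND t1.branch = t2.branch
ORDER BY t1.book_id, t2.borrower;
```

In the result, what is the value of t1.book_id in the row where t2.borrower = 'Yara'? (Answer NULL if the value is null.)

NULL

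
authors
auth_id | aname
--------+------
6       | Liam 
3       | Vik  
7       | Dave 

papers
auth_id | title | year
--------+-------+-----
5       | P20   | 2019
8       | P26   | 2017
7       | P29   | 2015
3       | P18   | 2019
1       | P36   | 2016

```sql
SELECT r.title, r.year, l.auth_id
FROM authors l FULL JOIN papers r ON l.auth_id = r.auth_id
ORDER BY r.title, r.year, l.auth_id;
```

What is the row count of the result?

6

FULL OUTER JOIN keeps every row from both sides; unmatched rows get NULL for the other side's columns.
Matching on l.auth_id = r.auth_id.
- l row (auth_id=6): no match → kept, r columns NULL.
- l row (auth_id=3): matches 1 r row(s) → 1 output row(s).
- l row (auth_id=7): matches 1 r row(s) → 1 output row(s).
- 3 row(s) from r found no l partner → padded with NULL.
Total: 2 matched + 4 padded = 6 rows.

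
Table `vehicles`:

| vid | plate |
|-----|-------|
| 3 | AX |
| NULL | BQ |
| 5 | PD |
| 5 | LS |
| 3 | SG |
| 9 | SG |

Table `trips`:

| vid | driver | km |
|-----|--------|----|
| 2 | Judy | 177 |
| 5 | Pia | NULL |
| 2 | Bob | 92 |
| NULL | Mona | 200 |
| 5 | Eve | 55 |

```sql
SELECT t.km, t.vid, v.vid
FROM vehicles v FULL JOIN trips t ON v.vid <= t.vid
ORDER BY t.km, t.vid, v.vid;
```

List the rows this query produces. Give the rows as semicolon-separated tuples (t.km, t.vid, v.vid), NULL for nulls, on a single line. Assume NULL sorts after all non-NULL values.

(55, 5, 3); (55, 5, 3); (55, 5, 5); (55, 5, 5); (92, 2, NULL); (177, 2, NULL); (200, NULL, NULL); (NULL, 5, 3); (NULL, 5, 3); (NULL, 5, 5); (NULL, 5, 5); (NULL, NULL, 9); (NULL, NULL, NULL)

FULL OUTER JOIN keeps every row from both sides; unmatched rows get NULL for the other side's columns.
Matching on v.vid <= t.vid. A NULL in a compared column never satisfies the condition.
Matched pairs: 8; unmatched v rows kept: 2; unmatched t rows kept: 3.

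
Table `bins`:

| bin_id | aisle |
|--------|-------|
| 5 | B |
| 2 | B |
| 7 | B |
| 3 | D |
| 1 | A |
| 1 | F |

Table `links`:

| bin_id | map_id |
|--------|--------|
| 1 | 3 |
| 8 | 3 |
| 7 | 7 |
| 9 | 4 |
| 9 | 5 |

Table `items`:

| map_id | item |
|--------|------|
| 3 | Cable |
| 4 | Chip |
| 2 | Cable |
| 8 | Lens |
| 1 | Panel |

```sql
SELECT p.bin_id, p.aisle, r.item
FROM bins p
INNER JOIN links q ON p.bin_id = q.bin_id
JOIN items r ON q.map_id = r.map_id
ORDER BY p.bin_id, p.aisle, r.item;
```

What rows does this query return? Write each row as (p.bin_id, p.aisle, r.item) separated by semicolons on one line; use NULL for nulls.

Step 1 — p INNER JOIN q on bin_id → 3 row(s).
Then INNER JOIN `items r` on map_id: keep only rows whose q.map_id appears in r.

(1, A, Cable); (1, F, Cable)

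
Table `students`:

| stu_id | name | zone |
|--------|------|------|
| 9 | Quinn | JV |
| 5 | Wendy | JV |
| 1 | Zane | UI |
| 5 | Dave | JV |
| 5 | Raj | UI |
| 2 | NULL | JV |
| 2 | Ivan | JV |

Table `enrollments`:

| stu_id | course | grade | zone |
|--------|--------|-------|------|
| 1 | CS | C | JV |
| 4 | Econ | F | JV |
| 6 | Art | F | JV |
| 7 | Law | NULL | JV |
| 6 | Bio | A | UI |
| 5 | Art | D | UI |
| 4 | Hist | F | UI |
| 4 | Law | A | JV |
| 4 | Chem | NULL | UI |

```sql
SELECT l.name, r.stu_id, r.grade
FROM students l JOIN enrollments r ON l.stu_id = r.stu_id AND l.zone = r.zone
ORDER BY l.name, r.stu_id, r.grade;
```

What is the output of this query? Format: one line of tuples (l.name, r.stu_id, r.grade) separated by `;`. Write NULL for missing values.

(Raj, 5, D)

INNER JOIN keeps only pairs where the ON condition holds.
Matching on l.stu_id = r.stu_id AND l.zone = r.zone.
- l[0] stu_id=9, zone=JV → no match; dropped.
- l[1] stu_id=5, zone=JV → no match; dropped.
- l[2] stu_id=1, zone=UI → no match; dropped.
- l[3] stu_id=5, zone=JV → no match; dropped.
- l[4] stu_id=5, zone=UI → 1 match(es) in r → 1 row(s).
- l[5] stu_id=2, zone=JV → no match; dropped.
- l[6] stu_id=2, zone=JV → no match; dropped.
After projecting and ordering:
l.name | r.stu_id | r.grade
Raj | 5 | D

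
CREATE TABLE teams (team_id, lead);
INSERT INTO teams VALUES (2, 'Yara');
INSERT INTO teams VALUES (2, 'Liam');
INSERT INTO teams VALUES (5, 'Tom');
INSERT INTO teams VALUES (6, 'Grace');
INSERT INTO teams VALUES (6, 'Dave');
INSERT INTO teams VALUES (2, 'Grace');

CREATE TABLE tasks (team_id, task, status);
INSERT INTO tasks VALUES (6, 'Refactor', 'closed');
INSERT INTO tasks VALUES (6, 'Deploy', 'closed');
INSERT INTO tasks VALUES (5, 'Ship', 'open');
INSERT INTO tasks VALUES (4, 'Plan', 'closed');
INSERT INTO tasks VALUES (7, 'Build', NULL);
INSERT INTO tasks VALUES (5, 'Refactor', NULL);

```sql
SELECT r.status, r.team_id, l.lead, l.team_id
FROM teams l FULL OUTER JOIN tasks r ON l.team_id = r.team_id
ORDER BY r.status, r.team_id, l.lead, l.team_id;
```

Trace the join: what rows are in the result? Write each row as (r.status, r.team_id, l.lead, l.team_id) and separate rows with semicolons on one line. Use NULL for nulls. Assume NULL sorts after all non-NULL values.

FULL OUTER JOIN keeps every row from both sides; unmatched rows get NULL for the other side's columns.
Matching on l.team_id = r.team_id.
Matched pairs: 6; unmatched l rows kept: 3; unmatched r rows kept: 2.

(closed, 4, NULL, NULL); (closed, 6, Dave, 6); (closed, 6, Dave, 6); (closed, 6, Grace, 6); (closed, 6, Grace, 6); (open, 5, Tom, 5); (NULL, 5, Tom, 5); (NULL, 7, NULL, NULL); (NULL, NULL, Grace, 2); (NULL, NULL, Liam, 2); (NULL, NULL, Yara, 2)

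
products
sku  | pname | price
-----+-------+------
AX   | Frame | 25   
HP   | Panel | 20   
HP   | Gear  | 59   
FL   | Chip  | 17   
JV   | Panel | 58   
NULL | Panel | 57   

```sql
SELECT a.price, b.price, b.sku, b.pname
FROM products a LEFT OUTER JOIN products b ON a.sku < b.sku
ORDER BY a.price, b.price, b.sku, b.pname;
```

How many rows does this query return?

11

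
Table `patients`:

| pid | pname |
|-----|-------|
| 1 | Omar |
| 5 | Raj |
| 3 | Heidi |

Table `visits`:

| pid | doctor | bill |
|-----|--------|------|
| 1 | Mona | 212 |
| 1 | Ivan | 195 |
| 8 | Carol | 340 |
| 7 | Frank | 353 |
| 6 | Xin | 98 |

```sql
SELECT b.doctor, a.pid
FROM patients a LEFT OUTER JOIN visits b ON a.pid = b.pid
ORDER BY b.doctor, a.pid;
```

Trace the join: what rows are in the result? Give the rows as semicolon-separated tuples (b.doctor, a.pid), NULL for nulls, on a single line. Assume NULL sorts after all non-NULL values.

(Ivan, 1); (Mona, 1); (NULL, 3); (NULL, 5)

LEFT JOIN keeps every row from `patients`; unmatched rows get NULL for `visits`'s columns.
Matching on a.pid = b.pid.
- pid=1: 2 matching b row(s), so 2 row(s) emitted.
- pid=5: no b row matches, row kept with b columns NULL.
- pid=3: no b row matches, row kept with b columns NULL.
After projecting and ordering:
b.doctor | a.pid
Ivan | 1
Mona | 1
NULL | 3
NULL | 5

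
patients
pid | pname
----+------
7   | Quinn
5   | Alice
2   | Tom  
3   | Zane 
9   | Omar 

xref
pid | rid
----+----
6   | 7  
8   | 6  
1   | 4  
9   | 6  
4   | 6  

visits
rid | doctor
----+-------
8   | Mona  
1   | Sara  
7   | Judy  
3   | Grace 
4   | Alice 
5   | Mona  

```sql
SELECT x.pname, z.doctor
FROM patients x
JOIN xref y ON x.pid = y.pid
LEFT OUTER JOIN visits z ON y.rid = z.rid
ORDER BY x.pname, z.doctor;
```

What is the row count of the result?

Joins associate left-to-right: patients INNER JOIN xref on pid gives 1 intermediate row(s).
Then LEFT JOIN `visits z` on rid: each of those 1 rows is kept; rows whose y.rid has no match in z get NULL for z's columns.
Result: 1 row(s).

1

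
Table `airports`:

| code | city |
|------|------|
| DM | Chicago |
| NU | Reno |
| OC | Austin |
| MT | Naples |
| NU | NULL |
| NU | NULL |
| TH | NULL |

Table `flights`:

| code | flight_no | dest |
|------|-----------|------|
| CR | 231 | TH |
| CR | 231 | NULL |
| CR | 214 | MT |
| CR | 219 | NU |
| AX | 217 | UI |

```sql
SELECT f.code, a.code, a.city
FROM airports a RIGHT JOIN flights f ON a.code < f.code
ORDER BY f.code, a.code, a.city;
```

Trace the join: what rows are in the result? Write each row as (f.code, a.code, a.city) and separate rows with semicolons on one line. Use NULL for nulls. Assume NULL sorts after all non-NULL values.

RIGHT JOIN keeps every row from `flights`; unmatched rows get NULL for `airports`'s columns.
Matching on a.code < f.code.
- code=DM: no matching f row.
- code=NU: no matching f row.
- code=OC: no matching f row.
- code=MT: no matching f row.
- code=NU: no matching f row.
- code=NU: no matching f row.
- code=TH: no matching f row.
- 5 row(s) from f found no a partner → padded with NULL.
After projecting and ordering:
f.code | a.code | a.city
AX | NULL | NULL
CR | NULL | NULL
CR | NULL | NULL
CR | NULL | NULL
CR | NULL | NULL

(AX, NULL, NULL); (CR, NULL, NULL); (CR, NULL, NULL); (CR, NULL, NULL); (CR, NULL, NULL)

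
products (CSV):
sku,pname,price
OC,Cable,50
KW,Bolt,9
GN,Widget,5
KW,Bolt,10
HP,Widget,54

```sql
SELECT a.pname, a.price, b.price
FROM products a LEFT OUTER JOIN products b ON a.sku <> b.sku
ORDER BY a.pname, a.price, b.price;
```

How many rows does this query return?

18

LEFT JOIN keeps every row from `products a`; unmatched rows get NULL for `products b`'s columns.
Matching on a.sku <> b.sku.
- a (sku=OC) pairs with 4 row(s) of b.
- a (sku=KW) pairs with 3 row(s) of b.
- a (sku=GN) pairs with 4 row(s) of b.
- a (sku=KW) pairs with 3 row(s) of b.
- a (sku=HP) pairs with 4 row(s) of b.
Total: 18 rows.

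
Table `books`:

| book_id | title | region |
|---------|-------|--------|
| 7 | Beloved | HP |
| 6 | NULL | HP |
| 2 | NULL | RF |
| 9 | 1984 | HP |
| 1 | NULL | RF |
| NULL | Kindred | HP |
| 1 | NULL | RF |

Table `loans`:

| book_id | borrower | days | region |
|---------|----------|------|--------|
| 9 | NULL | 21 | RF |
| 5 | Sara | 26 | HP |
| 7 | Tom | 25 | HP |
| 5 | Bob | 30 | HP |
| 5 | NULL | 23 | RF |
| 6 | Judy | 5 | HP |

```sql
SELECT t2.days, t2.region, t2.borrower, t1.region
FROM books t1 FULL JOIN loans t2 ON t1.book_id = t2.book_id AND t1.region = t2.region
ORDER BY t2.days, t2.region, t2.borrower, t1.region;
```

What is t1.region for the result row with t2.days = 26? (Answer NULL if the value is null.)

FULL OUTER JOIN keeps every row from both sides; unmatched rows get NULL for the other side's columns.
Matching on t1.book_id = t2.book_id AND t1.region = t2.region. A NULL in a compared column never satisfies the condition.
Matched pairs: 2; unmatched t1 rows kept: 5; unmatched t2 rows kept: 4.

NULL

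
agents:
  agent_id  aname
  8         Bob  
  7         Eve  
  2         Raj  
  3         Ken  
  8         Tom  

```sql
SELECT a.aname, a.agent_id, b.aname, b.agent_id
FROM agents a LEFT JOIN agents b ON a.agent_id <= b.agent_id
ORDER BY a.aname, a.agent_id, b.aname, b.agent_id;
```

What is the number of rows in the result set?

16

LEFT JOIN keeps every row from `agents a`; unmatched rows get NULL for `agents b`'s columns.
Matching on a.agent_id <= b.agent_id.
Matched pairs: 16; unmatched a rows kept: 0.
Total: 16 rows.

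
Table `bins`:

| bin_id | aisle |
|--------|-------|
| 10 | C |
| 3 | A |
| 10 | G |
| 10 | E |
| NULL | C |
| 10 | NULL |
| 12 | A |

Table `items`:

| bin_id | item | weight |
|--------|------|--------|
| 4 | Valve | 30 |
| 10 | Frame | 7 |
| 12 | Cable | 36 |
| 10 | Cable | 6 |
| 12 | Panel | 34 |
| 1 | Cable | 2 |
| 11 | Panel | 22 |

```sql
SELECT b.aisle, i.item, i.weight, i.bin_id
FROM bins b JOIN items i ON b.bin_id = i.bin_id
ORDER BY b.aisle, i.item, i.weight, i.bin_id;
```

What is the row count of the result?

INNER JOIN keeps only pairs where the ON condition holds.
Matching on b.bin_id = i.bin_id. A NULL in a compared column never satisfies the condition.
- b (bin_id=10) pairs with 2 row(s) of i.
- b (bin_id=3) has no partner → excluded.
- b (bin_id=10) pairs with 2 row(s) of i.
- b (bin_id=10) pairs with 2 row(s) of i.
- b (bin_id=NULL) has no partner → excluded.
- b (bin_id=10) pairs with 2 row(s) of i.
- b (bin_id=12) pairs with 2 row(s) of i.
Total: 10 rows.

10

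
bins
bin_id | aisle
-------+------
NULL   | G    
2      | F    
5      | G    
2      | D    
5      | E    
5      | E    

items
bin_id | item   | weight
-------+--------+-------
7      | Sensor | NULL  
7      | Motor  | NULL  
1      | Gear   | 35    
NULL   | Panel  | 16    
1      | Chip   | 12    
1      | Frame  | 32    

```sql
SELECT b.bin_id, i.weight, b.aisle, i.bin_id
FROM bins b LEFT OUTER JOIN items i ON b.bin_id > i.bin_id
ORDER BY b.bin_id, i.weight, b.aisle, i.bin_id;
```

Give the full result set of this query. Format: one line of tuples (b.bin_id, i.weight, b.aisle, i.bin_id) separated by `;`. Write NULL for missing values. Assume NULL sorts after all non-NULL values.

(2, 12, D, 1); (2, 12, F, 1); (2, 32, D, 1); (2, 32, F, 1); (2, 35, D, 1); (2, 35, F, 1); (5, 12, E, 1); (5, 12, E, 1); (5, 12, G, 1); (5, 32, E, 1); (5, 32, E, 1); (5, 32, G, 1); (5, 35, E, 1); (5, 35, E, 1); (5, 35, G, 1); (NULL, NULL, G, NULL)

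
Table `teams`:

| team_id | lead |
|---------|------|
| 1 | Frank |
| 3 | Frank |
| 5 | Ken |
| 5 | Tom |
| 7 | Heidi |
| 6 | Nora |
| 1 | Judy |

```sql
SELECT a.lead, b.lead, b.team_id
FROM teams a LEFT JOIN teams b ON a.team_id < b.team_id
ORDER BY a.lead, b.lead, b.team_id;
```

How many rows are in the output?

20

LEFT JOIN keeps every row from `teams a`; unmatched rows get NULL for `teams b`'s columns.
Matching on a.team_id < b.team_id.
- a row (team_id=1): matches 5 b row(s) → 5 output row(s).
- a row (team_id=3): matches 4 b row(s) → 4 output row(s).
- a row (team_id=5): matches 2 b row(s) → 2 output row(s).
- a row (team_id=5): matches 2 b row(s) → 2 output row(s).
- a row (team_id=7): no match → kept, b columns NULL.
- a row (team_id=6): matches 1 b row(s) → 1 output row(s).
- a row (team_id=1): matches 5 b row(s) → 5 output row(s).
Total: 19 matched + 1 padded = 20 rows.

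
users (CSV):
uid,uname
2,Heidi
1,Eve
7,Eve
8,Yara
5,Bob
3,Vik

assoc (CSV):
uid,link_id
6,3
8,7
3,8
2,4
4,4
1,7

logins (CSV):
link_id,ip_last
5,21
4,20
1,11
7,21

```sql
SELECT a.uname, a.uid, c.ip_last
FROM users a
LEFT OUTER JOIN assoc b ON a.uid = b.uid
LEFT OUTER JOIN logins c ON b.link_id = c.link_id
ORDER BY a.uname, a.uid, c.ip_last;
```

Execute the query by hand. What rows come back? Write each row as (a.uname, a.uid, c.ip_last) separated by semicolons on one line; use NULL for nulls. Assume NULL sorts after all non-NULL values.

(Bob, 5, NULL); (Eve, 1, 21); (Eve, 7, NULL); (Heidi, 2, 20); (Vik, 3, NULL); (Yara, 8, 21)

Step 1 — a LEFT JOIN b on uid → 6 row(s).
Then LEFT JOIN `logins c` on link_id: each of those 6 rows is kept; rows whose b.link_id has no match in c get NULL for c's columns.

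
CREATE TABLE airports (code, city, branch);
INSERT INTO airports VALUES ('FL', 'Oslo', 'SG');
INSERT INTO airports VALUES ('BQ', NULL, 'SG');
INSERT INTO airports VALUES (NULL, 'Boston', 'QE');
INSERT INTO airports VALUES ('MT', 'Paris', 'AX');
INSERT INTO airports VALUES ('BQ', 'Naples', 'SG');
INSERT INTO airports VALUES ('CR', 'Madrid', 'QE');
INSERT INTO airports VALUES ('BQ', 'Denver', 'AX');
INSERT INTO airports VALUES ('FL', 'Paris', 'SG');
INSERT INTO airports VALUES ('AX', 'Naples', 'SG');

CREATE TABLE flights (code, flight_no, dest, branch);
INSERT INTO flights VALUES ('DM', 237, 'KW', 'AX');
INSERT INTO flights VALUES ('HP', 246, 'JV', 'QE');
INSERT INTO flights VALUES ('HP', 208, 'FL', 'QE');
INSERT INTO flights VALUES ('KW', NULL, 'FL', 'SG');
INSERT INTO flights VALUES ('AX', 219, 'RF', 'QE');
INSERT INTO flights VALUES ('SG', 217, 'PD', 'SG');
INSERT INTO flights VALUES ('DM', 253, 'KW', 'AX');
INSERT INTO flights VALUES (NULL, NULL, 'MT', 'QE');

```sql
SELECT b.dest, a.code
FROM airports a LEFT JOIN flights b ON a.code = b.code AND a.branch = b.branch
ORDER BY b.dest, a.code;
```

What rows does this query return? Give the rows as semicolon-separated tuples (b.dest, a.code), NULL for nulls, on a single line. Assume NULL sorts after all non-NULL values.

(NULL, AX); (NULL, BQ); (NULL, BQ); (NULL, BQ); (NULL, CR); (NULL, FL); (NULL, FL); (NULL, MT); (NULL, NULL)

LEFT JOIN keeps every row from `airports`; unmatched rows get NULL for `flights`'s columns.
Matching on a.code = b.code AND a.branch = b.branch. A NULL in a compared column never satisfies the condition.
- a[0] code=FL, branch=SG → no match; kept with NULLs on the b side.
- a[1] code=BQ, branch=SG → no match; kept with NULLs on the b side.
- a[2] code=NULL, branch=QE → no match; kept with NULLs on the b side.
- a[3] code=MT, branch=AX → no match; kept with NULLs on the b side.
- a[4] code=BQ, branch=SG → no match; kept with NULLs on the b side.
- a[5] code=CR, branch=QE → no match; kept with NULLs on the b side.
- a[6] code=BQ, branch=AX → no match; kept with NULLs on the b side.
- a[7] code=FL, branch=SG → no match; kept with NULLs on the b side.
- a[8] code=AX, branch=SG → no match; kept with NULLs on the b side.
After projecting and ordering:
b.dest | a.code
NULL | AX
NULL | BQ
NULL | BQ
NULL | BQ
NULL | CR
NULL | FL
NULL | FL
NULL | MT
NULL | NULL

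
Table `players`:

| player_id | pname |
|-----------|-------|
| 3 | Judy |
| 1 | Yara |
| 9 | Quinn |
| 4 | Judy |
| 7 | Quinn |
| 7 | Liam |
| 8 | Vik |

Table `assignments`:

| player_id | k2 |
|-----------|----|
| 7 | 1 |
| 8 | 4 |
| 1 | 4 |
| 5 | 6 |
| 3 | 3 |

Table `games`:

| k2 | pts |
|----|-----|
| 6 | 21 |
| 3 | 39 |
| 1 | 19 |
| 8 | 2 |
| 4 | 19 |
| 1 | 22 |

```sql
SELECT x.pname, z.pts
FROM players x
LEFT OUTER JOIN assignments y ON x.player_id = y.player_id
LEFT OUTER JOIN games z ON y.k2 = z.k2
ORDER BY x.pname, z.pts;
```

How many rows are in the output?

Evaluate left to right. First `players x LEFT JOIN assignments y` on player_id: 7 row(s).
Then LEFT JOIN `games z` on k2: each of those 7 rows is kept; rows whose y.k2 has no match in z get NULL for z's columns.
Result: 9 row(s).

9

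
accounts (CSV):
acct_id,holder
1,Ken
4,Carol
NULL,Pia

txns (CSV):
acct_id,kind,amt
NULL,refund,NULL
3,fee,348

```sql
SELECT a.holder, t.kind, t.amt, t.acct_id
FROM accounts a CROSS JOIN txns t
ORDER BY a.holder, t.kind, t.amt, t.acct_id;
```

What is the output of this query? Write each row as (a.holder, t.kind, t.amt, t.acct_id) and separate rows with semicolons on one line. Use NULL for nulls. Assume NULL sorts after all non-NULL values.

CROSS JOIN pairs every row of `accounts` with every row of `txns`: 3 × 2 = 6 rows.

(Carol, fee, 348, 3); (Carol, refund, NULL, NULL); (Ken, fee, 348, 3); (Ken, refund, NULL, NULL); (Pia, fee, 348, 3); (Pia, refund, NULL, NULL)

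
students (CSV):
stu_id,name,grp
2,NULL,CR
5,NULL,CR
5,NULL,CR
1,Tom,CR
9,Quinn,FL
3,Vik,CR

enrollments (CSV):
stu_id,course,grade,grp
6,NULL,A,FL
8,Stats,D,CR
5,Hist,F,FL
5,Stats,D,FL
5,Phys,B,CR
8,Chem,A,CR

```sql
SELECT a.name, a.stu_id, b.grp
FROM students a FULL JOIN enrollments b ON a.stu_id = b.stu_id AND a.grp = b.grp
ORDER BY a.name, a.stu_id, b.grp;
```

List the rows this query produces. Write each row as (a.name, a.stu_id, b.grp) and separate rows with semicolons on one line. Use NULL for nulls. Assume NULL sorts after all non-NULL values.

FULL OUTER JOIN keeps every row from both sides; unmatched rows get NULL for the other side's columns.
Matching on a.stu_id = b.stu_id AND a.grp = b.grp.
- a row (stu_id=2, grp=CR): no match → kept, b columns NULL.
- a row (stu_id=5, grp=CR): matches 1 b row(s) → 1 output row(s).
- a row (stu_id=5, grp=CR): matches 1 b row(s) → 1 output row(s).
- a row (stu_id=1, grp=CR): no match → kept, b columns NULL.
- a row (stu_id=9, grp=FL): no match → kept, b columns NULL.
- a row (stu_id=3, grp=CR): no match → kept, b columns NULL.
- 5 b row(s) had no a match → kept, a columns NULL.

(Quinn, 9, NULL); (Tom, 1, NULL); (Vik, 3, NULL); (NULL, 2, NULL); (NULL, 5, CR); (NULL, 5, CR); (NULL, NULL, CR); (NULL, NULL, CR); (NULL, NULL, FL); (NULL, NULL, FL); (NULL, NULL, FL)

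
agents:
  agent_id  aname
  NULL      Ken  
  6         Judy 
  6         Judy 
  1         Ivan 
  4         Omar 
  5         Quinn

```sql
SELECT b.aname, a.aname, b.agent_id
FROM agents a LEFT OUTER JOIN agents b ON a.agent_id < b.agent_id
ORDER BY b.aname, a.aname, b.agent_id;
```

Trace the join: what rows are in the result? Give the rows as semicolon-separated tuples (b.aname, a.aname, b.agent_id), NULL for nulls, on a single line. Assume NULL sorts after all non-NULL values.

LEFT JOIN keeps every row from `agents a`; unmatched rows get NULL for `agents b`'s columns.
Matching on a.agent_id < b.agent_id. A NULL in a compared column never satisfies the condition.
- a (agent_id=NULL) has no partner → padded with NULL.
- a (agent_id=6) has no partner → padded with NULL.
- a (agent_id=6) has no partner → padded with NULL.
- a (agent_id=1) pairs with 4 row(s) of b.
- a (agent_id=4) pairs with 3 row(s) of b.
- a (agent_id=5) pairs with 2 row(s) of b.

(Judy, Ivan, 6); (Judy, Ivan, 6); (Judy, Omar, 6); (Judy, Omar, 6); (Judy, Quinn, 6); (Judy, Quinn, 6); (Omar, Ivan, 4); (Quinn, Ivan, 5); (Quinn, Omar, 5); (NULL, Judy, NULL); (NULL, Judy, NULL); (NULL, Ken, NULL)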